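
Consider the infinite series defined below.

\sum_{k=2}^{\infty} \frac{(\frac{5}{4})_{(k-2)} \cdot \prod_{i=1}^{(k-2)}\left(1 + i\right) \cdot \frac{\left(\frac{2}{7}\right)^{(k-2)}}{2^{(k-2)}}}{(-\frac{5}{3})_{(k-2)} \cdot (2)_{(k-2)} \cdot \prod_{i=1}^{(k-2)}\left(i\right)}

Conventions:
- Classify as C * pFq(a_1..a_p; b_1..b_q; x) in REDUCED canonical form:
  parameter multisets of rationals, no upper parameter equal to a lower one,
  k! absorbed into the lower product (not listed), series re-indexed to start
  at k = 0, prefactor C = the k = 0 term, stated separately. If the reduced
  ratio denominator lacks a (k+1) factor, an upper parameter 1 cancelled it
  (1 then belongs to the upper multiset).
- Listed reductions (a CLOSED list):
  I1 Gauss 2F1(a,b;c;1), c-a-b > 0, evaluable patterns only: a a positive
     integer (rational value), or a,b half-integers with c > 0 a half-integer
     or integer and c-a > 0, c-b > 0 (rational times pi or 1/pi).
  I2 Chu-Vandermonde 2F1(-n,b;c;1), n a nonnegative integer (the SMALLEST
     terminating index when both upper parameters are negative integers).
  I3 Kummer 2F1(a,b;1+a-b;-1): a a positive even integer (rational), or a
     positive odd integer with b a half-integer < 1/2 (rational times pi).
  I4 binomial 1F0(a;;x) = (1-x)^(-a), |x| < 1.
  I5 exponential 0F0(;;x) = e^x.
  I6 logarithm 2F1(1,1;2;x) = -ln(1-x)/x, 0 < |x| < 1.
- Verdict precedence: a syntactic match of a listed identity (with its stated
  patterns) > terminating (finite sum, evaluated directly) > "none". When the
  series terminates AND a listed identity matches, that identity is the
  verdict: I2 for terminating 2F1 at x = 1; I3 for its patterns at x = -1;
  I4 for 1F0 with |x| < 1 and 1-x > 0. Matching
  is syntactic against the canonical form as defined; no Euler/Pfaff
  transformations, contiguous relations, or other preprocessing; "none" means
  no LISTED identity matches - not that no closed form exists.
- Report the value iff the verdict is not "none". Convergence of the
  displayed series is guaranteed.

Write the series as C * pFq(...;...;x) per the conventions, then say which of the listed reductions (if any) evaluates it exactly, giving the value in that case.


x = \frac{1}{7} here; the reduced form reads 1F1, upper {\frac{5}{4}}, lower {-\frac{5}{3}}, C = 1. Verdict: none - this 1F1 at x = \frac{1}{7} matches no listed pattern, and upper {\frac{5}{4}} holds no stopper.

The tell: t_0 = 1 here, and the product of the first k integers (C = 1) is k!.
Consecutive-term ratio: r(k) = \frac{1}{7} * (k+\frac{5}{4}) / [(k-\frac{5}{3}) (k+1)] - rational in k. x = \frac{1}{7}; t_0 = 1; negate the roots.


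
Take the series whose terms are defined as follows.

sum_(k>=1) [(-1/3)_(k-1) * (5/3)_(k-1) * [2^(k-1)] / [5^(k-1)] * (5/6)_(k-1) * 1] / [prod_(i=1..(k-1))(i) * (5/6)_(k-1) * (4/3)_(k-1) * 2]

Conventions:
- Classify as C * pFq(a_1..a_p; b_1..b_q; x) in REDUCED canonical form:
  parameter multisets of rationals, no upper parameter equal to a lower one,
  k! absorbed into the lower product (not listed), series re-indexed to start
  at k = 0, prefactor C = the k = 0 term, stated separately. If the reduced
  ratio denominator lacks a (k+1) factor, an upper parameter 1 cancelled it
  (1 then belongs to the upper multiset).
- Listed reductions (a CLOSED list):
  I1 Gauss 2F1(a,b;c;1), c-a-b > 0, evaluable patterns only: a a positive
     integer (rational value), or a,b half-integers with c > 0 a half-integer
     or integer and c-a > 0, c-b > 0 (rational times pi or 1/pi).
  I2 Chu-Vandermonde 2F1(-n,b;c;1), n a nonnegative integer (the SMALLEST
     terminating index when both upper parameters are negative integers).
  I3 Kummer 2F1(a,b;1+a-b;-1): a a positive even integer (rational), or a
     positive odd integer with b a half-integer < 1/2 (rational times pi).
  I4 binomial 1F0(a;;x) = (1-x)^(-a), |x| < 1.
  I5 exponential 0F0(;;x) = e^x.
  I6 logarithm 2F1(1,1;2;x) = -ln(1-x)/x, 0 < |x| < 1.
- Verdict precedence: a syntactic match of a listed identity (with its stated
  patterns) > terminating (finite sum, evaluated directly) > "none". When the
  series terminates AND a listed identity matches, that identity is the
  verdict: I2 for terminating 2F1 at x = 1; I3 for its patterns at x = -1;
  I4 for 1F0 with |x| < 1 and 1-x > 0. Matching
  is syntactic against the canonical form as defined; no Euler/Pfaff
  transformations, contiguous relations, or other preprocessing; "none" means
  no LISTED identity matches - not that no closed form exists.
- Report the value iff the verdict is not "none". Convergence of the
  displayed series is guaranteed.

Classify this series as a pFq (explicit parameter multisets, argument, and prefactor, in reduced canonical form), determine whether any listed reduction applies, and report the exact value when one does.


At argument 2/5: a 2F1 with upper {-1/3, 5/3}, lower {4/3}, scaled by C = 1/2. Verdict: none. A 2F1 with upper {-1/3, 5/3} fits none of I1-I6 at x = 2/5; the sum runs forever.

Structural cue: with t_0 = 1/2, the constant factors (prefactor 1/2) combine into one prefactor.
Adjacent-term ratio: r(k) = (2/5) * (k-1/3) (k+5/3) / [(k+4/3) (k+1)] - rational; roots negated = parameters, x = (2/5), C = 1/2.


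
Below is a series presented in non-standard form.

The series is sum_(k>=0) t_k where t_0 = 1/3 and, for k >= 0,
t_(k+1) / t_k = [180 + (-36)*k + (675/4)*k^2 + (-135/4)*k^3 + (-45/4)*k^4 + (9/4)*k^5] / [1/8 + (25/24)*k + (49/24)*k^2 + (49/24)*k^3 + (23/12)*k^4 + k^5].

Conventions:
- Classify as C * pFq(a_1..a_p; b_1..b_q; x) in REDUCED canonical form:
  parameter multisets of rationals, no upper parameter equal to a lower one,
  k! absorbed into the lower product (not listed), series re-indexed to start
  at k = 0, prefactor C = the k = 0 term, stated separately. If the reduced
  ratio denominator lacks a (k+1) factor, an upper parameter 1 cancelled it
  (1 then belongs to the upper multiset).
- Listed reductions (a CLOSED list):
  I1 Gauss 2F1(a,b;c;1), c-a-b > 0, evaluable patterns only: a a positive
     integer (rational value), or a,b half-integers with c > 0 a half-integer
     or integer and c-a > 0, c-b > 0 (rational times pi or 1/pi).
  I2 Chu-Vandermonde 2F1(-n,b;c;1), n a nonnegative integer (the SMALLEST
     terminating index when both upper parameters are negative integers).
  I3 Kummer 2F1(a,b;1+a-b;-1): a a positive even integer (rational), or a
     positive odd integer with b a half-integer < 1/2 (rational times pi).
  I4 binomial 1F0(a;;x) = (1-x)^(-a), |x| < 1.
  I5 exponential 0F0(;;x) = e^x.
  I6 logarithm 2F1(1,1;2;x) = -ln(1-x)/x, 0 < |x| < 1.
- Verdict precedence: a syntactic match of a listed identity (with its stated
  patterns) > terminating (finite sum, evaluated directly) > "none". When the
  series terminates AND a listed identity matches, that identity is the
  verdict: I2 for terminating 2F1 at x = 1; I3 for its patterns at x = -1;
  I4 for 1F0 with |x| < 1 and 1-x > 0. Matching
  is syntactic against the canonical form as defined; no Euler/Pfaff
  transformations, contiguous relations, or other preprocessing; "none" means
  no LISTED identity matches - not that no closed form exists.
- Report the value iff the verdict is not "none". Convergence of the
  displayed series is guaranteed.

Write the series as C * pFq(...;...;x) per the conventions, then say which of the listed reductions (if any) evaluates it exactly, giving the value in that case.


The series (x = 9/4) is 3F2: upper {-5, -4, 4}, lower {1/6, 3/4}, prefactor 1/3. Verdict: terminating. (-4)_k vanishes past k = 4, leaving a 5-term sum, computed directly. Sum: 7756905899/57057.

Structural cue: from the first term 1/3: the ratio is unreduced: k^2 + 1 divides both sides (C = 1/3).
Adjacent-term ratio: r(k) = (9/4) * (k-5) (k-4) (k+4) / [(k+1/6) (k+3/4) (k+1)] ; factor over Q: parameters, x = (9/4), and C = 1/3.


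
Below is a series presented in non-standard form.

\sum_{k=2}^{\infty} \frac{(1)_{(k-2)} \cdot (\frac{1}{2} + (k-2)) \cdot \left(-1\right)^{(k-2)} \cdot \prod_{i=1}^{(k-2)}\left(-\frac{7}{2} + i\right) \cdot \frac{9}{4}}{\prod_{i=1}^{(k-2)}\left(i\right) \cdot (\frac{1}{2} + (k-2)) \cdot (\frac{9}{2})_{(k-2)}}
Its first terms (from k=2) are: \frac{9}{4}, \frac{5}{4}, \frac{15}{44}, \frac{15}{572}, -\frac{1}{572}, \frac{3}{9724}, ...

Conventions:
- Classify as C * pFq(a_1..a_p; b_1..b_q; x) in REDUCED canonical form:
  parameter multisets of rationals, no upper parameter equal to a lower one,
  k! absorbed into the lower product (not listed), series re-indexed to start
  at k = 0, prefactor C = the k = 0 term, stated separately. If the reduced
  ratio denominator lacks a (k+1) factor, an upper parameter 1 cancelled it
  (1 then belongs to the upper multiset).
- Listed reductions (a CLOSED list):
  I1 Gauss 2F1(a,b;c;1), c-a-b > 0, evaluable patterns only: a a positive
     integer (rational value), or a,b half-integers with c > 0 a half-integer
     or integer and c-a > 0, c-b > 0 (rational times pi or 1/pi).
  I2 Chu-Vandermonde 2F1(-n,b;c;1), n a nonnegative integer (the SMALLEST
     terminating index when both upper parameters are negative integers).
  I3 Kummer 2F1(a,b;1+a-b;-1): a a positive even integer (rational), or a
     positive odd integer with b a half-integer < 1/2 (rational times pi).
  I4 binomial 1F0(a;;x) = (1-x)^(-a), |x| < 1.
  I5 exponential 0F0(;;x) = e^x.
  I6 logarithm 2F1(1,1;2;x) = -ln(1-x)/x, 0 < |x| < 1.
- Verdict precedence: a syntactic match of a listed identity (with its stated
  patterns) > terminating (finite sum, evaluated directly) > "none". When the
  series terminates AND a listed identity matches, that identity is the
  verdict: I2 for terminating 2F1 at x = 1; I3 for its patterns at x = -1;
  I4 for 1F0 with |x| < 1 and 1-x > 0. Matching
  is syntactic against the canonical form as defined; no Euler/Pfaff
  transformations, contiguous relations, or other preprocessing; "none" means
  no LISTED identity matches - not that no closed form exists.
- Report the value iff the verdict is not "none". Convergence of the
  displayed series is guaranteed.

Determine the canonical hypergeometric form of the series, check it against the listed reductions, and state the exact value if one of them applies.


This is \frac{9}{4} * 2F1(-\frac{5}{2}, 1; \frac{9}{2}; -1) in reduced canonical form. Verdict: the Kummer evaluation I3 applies (x = -1; c = \frac{9}{2} equals 1+a-b for upper {-\frac{5}{2}, 1}: listed pattern). Sum: \frac{315}{256} \cdot \pi.

Key observation: with t_0 = \frac{9}{4}, the product of the first k integers (C = 9/4, x = -1) is k!.
Adjacent-term ratio: r(k) = -1 * (k-\frac{5}{2}) (k+1) / [(k+\frac{9}{2}) (k+1)] - rational; roots negated = parameters, x = -1, C = \frac{9}{4}.


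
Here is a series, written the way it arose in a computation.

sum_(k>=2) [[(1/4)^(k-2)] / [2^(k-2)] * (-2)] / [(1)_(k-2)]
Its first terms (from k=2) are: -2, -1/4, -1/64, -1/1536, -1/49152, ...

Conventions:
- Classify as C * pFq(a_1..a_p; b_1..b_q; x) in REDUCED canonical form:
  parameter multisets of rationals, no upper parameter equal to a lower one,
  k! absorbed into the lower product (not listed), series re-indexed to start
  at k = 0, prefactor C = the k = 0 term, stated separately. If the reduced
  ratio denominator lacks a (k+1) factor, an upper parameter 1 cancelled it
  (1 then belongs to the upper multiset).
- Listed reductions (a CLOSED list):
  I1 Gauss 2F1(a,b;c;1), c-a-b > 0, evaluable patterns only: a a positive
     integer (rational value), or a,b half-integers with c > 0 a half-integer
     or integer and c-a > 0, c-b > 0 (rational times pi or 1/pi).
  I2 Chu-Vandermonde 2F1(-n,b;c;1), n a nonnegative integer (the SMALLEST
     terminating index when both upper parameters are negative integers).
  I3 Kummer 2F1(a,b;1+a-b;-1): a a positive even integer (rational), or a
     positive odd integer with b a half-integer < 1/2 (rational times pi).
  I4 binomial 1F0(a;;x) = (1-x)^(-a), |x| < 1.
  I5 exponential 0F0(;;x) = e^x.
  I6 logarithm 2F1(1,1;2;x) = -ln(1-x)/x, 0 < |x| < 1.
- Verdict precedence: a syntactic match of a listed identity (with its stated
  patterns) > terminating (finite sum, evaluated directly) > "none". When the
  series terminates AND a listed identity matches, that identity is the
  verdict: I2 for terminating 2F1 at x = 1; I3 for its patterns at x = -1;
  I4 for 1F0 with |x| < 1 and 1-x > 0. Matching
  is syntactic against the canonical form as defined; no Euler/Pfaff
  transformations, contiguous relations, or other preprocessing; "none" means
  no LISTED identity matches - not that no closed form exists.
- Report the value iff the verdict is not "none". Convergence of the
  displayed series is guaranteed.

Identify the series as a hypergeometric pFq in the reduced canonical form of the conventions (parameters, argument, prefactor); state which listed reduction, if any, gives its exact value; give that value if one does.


With C = -2: the canonical form is 0F0(-; -; 1/8). Verdict: this is exponential (I5) (the 0F0 exponential series at x = 1/8). Its exact value is (-2) * e^(1/8).

Key observation: t_0 being -2, the two k-th powers (C = -2, x = 1/8) combine into one argument.
Adjacent-term ratio: r(k) = (1/8) * 1 / [(k+1)] - rational in k, leading ratio (1/8); with t_0 = -2, classification follows.


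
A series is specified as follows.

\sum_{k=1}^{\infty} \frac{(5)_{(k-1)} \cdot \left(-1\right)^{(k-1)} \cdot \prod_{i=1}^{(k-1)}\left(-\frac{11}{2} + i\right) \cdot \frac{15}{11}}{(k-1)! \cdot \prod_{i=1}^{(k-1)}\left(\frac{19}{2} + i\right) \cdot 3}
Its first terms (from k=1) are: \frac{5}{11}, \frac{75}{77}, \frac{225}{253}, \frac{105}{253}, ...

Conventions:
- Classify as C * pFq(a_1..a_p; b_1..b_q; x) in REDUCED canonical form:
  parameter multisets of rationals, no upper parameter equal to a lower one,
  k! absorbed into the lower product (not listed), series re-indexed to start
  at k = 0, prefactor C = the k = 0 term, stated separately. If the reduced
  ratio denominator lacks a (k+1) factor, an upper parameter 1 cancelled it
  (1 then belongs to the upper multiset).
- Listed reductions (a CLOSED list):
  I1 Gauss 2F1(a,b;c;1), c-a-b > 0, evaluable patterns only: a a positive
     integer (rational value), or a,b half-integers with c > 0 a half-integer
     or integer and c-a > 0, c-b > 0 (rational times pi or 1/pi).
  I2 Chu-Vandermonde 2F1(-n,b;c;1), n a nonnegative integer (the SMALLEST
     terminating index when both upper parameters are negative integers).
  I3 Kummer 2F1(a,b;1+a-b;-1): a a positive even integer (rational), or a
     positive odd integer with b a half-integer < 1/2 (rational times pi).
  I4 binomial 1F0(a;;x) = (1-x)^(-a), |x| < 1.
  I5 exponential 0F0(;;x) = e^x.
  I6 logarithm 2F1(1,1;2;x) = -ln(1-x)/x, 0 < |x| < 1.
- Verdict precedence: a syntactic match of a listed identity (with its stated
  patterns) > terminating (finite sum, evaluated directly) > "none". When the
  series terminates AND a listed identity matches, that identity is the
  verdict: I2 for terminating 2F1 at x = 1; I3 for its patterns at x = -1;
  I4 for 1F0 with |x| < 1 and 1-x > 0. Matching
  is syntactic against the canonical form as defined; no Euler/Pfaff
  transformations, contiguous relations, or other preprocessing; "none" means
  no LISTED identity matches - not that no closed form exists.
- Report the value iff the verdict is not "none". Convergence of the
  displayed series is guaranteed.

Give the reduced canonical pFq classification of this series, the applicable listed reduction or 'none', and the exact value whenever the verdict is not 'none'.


x = -1 here; the reduced form reads 2F1, upper {-\frac{9}{2}, 5}, lower {\frac{21}{2}}, C = \frac{5}{11}. Verdict: Kummer's theorem (I3) fires (x = -1; c = \frac{21}{2} equals 1+a-b for upper {-\frac{9}{2}, 5}: listed pattern). Exact value: \frac{944775}{1048576} \cdot \pi.

Key step: from the first term \frac{5}{11}: the running product (C = 5/11, x = -1) telescopes to a rising factorial.
Adjacent-term ratio: r(k) = -1 * (k-\frac{9}{2}) (k+5) / [(k+\frac{21}{2}) (k+1)] - poly over poly, x = -1 from leading terms; C = \frac{5}{11} at k = 0.


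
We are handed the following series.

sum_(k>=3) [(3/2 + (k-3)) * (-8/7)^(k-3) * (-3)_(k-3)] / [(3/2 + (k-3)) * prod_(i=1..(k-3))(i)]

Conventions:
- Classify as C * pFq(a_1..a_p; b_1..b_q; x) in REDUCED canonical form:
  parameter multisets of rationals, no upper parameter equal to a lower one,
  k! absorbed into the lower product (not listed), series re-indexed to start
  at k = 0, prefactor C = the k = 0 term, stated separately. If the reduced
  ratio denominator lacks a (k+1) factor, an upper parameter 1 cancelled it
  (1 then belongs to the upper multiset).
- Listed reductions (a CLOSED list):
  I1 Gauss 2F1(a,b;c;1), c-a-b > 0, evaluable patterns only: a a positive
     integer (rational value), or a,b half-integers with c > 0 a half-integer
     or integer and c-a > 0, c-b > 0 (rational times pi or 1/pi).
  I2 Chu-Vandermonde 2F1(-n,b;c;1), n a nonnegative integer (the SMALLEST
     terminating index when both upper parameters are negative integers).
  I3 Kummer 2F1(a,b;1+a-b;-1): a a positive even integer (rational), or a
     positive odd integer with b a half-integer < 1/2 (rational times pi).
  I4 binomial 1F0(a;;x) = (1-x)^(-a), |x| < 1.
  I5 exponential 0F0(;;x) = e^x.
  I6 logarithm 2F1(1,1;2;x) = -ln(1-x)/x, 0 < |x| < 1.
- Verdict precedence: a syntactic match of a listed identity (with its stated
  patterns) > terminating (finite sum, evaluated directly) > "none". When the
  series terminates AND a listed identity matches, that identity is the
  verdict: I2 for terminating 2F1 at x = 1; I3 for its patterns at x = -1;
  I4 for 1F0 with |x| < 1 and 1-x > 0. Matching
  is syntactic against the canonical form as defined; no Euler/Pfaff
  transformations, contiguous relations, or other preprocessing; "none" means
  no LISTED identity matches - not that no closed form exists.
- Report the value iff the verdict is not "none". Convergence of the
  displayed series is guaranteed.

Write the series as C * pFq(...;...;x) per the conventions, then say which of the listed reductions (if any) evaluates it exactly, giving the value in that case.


The series (x = -8/7) is 1F0: upper {-3}, lower {-}, prefactor 1. Verdict: terminating - the sum ends at index 3 because -3 is a negative integer; exact evaluation follows. Exact value: 3375/343.

Key step: with t_0 = 1, the product of the first k integers (C = 1, x = -8/7) is k!.
Term ratio: r(k) = (-8/7) * (k-3) / [(k+1)] - rational; roots negated = parameters, x = (-8/7), C = 1.


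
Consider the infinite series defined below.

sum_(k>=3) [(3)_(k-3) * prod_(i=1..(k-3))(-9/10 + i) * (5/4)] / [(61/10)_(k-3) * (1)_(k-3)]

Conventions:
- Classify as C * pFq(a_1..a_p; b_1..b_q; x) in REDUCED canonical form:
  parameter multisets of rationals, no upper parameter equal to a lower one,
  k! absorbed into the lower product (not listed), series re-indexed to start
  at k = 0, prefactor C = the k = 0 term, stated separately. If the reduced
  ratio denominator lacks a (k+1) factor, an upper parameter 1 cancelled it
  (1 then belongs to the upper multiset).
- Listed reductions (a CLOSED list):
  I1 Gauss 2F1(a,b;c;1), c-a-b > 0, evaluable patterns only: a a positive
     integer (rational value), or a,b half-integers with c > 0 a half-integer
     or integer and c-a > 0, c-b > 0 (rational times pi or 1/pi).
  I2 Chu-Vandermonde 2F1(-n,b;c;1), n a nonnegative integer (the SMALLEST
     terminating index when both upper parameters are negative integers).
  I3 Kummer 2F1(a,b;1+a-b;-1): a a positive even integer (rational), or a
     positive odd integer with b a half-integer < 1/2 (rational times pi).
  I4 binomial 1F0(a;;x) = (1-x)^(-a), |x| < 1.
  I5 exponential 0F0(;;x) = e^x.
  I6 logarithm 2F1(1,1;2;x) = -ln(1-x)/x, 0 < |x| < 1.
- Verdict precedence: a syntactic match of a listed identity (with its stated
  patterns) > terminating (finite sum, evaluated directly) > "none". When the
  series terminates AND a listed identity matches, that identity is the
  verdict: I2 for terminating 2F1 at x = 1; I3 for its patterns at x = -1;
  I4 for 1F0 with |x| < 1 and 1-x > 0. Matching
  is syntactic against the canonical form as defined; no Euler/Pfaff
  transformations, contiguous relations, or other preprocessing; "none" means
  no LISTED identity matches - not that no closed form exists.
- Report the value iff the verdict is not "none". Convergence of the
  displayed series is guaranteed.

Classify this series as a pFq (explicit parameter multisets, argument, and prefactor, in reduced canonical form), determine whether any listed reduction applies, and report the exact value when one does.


This is 5/4 * 2F1(1/10, 3; 61/10; 1) in reduced canonical form. Verdict: Gauss's theorem (I1) fires (x = 1: the Gamma ratio telescopes since c-a-b = 3 > 0 and a = 3 in Z>0). Exact value: 21607/16000.

Key step: x = 1 and the running product (C = 5/4) telescopes to a rising factorial.
Ratio: r(k) = 1 * (k+1/10) (k+3) / [(k+61/10) (k+1)] - poly over poly, x = 1 from leading terms; C = 5/4 at k = 0.


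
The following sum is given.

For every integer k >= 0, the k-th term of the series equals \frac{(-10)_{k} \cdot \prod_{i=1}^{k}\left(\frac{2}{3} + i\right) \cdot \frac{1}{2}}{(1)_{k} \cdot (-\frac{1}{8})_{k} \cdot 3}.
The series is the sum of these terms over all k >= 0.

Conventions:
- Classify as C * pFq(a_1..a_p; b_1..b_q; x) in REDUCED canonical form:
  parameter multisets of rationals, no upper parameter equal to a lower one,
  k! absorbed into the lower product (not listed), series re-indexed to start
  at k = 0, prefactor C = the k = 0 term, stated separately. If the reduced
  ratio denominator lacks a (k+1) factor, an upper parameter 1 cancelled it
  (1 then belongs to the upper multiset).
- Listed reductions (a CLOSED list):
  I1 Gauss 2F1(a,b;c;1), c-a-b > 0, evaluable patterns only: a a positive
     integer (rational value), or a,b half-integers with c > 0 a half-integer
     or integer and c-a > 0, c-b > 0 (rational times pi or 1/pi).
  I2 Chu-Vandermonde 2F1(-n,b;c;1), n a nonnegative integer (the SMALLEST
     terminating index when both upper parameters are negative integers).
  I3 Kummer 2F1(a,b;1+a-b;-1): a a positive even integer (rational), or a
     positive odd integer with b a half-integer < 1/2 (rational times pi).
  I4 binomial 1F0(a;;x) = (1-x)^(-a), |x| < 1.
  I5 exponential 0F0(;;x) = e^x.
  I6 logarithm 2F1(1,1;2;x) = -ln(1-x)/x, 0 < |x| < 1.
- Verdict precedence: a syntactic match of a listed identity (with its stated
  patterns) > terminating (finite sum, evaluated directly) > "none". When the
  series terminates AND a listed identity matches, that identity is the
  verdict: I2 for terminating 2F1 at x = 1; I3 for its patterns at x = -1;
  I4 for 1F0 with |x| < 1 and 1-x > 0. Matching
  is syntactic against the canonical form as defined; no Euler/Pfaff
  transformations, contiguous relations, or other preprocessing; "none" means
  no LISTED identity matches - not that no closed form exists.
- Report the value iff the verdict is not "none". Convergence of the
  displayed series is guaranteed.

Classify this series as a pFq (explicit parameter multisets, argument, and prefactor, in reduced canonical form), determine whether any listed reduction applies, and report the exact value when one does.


Canonical form: C = \frac{1}{6} times 2F1 with upper {-10, \frac{5}{3}}, lower {-\frac{1}{8}}, x = 1. Verdict: Vandermonde's identity (I2) matches (terminating 2F1 at x = 1 with n = 10, b = 5/3, c = -\frac{1}{8}). Its exact value is -\frac{81731539243325}{6213494886847794}.

Structural cue: t_0 being \frac{1}{6}, (1)_k (C = 1/6) is k! itself.
Step ratio: r(k) = 1 * (k-10) (k+\frac{5}{3}) / [(k-\frac{1}{8}) (k+1)] - rational; roots negated = parameters, x = 1, C = \frac{1}{6}.


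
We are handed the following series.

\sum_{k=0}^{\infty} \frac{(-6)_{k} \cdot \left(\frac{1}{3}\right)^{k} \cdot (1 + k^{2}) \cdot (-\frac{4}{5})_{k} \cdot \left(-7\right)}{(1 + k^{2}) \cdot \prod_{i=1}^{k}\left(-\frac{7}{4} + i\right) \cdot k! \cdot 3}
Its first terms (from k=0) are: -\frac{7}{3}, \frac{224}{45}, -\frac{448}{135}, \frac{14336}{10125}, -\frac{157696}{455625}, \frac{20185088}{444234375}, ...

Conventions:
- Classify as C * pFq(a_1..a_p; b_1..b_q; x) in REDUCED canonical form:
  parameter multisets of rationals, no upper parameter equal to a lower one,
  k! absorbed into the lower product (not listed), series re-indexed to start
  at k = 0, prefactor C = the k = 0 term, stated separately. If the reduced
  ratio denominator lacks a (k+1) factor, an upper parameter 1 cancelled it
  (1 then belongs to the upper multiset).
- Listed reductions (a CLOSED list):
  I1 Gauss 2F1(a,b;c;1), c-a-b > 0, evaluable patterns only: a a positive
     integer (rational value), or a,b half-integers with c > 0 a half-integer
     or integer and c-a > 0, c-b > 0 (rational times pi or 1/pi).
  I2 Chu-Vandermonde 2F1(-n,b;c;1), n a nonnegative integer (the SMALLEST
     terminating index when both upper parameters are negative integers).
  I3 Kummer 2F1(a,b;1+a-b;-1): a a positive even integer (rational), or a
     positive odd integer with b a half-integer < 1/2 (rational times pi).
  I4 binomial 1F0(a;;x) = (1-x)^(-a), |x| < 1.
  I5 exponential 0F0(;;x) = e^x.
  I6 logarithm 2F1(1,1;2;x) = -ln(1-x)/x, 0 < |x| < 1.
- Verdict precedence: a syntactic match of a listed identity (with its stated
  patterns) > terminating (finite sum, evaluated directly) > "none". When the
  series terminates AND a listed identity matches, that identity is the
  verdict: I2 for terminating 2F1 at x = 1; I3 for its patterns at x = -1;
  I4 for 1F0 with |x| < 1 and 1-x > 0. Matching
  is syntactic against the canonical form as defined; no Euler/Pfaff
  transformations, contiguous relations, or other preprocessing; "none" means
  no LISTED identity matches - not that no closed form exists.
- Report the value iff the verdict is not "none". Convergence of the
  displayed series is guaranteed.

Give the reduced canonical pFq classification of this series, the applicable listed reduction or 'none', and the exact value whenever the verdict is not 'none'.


First insight: t_0 being -\frac{7}{3}, k^2 + 1 divides numerator and denominator alike; C = -7/3 after cancelling.
Adjacent-term ratio: r(k) = \frac{1}{3} * (k-6) (k-\frac{4}{5}) / [(k-\frac{3}{4}) (k+1)] - rational in k. x = \frac{1}{3}; t_0 = -\frac{7}{3}; negate the roots.

This is -\frac{7}{3} * 2F1(-6, -\frac{4}{5}; -\frac{3}{4}; \frac{1}{3}) in reduced canonical form. Verdict: terminating at k = 6: the factor (-6)_k kills every later term; summing the 7 survivors is exact. Exact value: \frac{49691445083}{113279765625}.


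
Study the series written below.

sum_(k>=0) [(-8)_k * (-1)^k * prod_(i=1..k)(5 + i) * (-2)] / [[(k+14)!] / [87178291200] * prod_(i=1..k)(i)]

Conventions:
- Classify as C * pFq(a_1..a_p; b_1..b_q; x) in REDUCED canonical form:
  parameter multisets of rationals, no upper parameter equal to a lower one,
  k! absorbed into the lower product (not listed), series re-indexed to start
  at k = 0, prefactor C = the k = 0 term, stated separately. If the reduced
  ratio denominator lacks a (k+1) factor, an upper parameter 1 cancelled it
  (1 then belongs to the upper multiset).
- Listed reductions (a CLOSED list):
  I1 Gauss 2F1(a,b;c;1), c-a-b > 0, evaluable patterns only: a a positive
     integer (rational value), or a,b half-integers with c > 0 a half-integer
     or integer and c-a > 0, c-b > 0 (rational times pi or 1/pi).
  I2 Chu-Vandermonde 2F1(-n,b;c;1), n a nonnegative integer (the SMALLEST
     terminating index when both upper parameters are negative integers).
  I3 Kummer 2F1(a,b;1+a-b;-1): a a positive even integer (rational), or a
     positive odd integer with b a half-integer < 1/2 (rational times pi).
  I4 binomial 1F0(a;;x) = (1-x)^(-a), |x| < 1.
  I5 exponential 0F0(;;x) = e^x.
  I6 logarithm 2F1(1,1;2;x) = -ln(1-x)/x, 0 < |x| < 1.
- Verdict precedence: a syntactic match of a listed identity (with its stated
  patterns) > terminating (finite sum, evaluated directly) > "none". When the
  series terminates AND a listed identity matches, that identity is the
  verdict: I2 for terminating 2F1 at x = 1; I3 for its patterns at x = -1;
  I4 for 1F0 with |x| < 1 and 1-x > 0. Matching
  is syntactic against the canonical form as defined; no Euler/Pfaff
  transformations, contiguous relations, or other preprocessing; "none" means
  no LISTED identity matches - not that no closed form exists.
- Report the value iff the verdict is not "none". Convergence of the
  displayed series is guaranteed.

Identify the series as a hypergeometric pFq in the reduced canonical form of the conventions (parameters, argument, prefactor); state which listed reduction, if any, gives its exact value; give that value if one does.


x = -1 here; the reduced form reads 2F1, upper {-8, 6}, lower {15}, C = -2. Verdict at x = -1: Kummer (I3) matches (x = -1; c = 15 equals 1+a-b for upper {-8, 6}: listed pattern). Exact value: -182/5.

First insight: with t_0 = -2, the running product (prefactor -2) telescopes to a rising factorial.
Term ratio: r(k) = (-1) * (k-8) (k+6) / [(k+15) (k+1)] - rational in k. x = (-1); t_0 = -2; negate the roots.


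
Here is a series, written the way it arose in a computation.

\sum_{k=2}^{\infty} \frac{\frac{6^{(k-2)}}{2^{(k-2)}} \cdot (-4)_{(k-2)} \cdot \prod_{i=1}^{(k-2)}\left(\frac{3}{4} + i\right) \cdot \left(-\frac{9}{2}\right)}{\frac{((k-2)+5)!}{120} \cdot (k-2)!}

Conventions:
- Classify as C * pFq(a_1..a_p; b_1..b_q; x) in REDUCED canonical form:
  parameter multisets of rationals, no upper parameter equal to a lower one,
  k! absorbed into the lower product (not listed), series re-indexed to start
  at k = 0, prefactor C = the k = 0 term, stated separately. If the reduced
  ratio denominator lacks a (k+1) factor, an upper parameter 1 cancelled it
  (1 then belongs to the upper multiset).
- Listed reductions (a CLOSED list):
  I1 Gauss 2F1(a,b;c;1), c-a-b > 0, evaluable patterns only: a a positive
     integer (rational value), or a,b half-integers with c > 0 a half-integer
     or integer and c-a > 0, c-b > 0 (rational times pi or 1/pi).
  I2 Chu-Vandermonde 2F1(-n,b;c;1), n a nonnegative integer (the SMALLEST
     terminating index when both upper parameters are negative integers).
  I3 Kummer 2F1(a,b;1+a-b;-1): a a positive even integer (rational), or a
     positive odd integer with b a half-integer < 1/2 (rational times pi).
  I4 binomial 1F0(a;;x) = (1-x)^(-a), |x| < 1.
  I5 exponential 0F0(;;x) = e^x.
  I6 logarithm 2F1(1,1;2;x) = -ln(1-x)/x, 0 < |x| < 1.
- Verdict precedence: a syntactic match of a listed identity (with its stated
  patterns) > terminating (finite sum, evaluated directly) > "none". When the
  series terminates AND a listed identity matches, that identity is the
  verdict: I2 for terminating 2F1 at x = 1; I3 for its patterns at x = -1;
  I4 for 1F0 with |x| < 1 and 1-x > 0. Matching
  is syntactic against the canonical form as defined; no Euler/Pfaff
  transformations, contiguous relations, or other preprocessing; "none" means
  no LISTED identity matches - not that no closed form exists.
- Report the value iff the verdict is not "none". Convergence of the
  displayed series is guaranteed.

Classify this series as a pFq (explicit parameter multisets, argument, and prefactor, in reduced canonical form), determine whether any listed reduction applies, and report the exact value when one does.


Prefactor -\frac{9}{2}, argument 3: 2F1 with upper {-4, \frac{7}{4}} over lower {6}. Verdict: terminating - upper -4 stops the sum at k = 4; the 5 terms are added exactly. Its exact value is -\frac{6741}{8192}.

Structural cue: with t_0 = -\frac{9}{2}, the denominator's factorial ratio (C = -9/2) is a lower Pochhammer.
Consecutive-term ratio: r(k) = 3 * (k-4) (k+\frac{7}{4}) / [(k+6) (k+1)] ; factor over Q: parameters, x = 3, and C = -\frac{9}{2}.


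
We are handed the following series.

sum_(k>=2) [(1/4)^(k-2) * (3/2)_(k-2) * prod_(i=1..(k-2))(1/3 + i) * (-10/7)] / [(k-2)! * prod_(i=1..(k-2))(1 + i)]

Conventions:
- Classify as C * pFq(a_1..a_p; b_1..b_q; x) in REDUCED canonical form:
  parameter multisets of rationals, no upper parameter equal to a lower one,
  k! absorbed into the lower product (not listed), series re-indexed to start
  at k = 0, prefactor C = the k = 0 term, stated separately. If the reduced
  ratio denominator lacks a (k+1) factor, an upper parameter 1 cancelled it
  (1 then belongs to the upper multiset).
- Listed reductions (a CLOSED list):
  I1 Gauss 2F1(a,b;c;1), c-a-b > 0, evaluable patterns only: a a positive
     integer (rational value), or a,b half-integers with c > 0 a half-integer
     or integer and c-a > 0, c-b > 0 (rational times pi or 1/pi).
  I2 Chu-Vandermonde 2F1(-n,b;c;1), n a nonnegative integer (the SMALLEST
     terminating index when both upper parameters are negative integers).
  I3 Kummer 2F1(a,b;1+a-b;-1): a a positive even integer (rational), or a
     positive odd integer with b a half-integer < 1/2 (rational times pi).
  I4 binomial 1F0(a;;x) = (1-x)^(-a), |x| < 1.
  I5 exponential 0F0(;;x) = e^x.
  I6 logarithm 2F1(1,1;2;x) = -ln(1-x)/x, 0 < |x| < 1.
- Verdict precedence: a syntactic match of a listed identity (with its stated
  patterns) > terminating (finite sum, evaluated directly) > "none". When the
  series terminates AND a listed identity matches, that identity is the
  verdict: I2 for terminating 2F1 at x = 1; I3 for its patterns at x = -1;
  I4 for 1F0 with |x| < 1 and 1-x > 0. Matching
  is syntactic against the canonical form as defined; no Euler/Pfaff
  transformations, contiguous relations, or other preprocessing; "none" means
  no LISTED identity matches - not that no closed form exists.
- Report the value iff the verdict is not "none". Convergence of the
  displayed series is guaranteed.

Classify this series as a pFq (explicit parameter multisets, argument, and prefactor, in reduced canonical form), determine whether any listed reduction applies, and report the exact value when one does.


Prefactor -10/7, argument 1/4: 2F1 with upper {4/3, 3/2} over lower {2}. Verdict: none - this 2F1 at x = 1/4 matches no listed pattern, and upper {4/3, 3/2} holds no stopper.

First insight: t_0 = -10/7 here, and the lower running product (C = -10/7) is a rising factorial.
Consecutive-term ratio: r(k) = (1/4) * (k+4/3) (k+3/2) / [(k+2) (k+1)] - poly over poly, x = (1/4) from leading terms; C = -10/7 at k = 0.


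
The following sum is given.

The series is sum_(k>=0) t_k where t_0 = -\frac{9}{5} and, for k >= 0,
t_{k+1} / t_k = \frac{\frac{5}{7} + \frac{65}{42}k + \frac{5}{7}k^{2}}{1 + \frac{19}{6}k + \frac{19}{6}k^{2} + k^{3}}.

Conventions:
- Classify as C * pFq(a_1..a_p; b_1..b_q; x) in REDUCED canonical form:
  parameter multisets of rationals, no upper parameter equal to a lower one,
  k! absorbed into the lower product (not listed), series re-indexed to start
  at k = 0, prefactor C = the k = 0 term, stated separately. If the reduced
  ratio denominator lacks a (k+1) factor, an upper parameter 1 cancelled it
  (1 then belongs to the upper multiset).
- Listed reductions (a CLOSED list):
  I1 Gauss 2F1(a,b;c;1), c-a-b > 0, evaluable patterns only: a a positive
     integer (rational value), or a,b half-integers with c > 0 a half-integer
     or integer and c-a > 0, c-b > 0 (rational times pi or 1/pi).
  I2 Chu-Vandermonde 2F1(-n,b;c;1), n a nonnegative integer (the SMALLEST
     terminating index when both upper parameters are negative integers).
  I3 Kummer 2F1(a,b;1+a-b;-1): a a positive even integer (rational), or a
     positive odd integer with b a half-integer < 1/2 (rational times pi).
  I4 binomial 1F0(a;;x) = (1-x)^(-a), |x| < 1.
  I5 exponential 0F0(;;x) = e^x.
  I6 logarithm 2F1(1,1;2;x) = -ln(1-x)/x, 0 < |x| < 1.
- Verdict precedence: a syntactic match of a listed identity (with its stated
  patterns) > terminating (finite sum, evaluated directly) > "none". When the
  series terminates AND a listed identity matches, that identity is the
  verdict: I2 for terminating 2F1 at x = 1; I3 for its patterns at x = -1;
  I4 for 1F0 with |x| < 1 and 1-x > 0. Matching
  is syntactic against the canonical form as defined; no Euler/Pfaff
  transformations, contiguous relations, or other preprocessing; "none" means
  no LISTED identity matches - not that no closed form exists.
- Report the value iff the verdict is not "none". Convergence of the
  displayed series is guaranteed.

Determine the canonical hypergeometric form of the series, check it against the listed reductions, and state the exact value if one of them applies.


First insight: t_0 = -\frac{9}{5} here, and cancel k + 3/2 from the displayed ratio first; then C = -9/5, x = 5/7.
Consecutive-term ratio: r(k) = \frac{5}{7} * 1 / [(k+1)] - rational; roots negated = parameters, x = \frac{5}{7}, C = -\frac{9}{5}.

With C = -\frac{9}{5}: the canonical form is 0F0(-; -; \frac{5}{7}). Verdict: this is exponential (I5) (the 0F0 exponential series at x = \frac{5}{7}). Exact value: \left(-\frac{9}{5}\right) \cdot e^{\frac{5}{7}}.


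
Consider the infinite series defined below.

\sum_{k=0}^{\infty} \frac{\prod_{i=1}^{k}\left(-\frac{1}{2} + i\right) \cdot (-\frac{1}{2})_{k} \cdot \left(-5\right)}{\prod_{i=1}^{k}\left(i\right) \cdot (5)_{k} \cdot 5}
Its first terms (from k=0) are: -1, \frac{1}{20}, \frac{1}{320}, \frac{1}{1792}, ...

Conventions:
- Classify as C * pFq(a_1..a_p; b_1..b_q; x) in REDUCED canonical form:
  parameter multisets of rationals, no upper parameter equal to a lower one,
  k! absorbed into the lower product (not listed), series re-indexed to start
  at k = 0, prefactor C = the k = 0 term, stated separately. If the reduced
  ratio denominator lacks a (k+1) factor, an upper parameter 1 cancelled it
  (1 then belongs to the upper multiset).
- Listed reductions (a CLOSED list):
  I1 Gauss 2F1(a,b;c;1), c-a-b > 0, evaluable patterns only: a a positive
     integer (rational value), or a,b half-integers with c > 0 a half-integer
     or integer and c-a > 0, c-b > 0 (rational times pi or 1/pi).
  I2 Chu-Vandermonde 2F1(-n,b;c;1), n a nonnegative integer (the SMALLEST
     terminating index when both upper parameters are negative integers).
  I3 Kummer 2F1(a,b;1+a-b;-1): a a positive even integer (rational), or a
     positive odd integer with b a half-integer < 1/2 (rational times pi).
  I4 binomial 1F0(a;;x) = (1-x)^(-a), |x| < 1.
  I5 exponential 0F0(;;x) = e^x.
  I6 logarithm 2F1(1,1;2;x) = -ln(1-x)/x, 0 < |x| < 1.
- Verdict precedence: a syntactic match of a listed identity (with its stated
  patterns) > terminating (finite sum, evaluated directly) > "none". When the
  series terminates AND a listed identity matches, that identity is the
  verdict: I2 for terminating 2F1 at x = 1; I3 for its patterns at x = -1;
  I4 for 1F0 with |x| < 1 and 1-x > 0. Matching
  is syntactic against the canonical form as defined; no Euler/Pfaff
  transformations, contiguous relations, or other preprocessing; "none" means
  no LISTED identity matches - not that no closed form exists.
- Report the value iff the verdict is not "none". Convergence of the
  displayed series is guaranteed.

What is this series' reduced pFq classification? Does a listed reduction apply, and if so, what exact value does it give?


Key observation: from the first term -1: the product of the first k integers (C = -1, x = 1) is k!.
Step ratio: r(k) = 1 * (k-\frac{1}{2}) (k+\frac{1}{2}) / [(k+5) (k+1)] - rational in k, leading ratio 1; with t_0 = -1, classification follows.

Reduced: x = 1, 2F1, upper = {-\frac{1}{2}, \frac{1}{2}}, lower = {5}, C = -1. Verdict: Gauss's theorem I1 (half-integer case) fires (x = 1; upper {-\frac{1}{2}, \frac{1}{2}} half-integers, c = 5 in the evaluable pattern). Sum: \left(-\frac{32768}{11025}\right) / \pi.


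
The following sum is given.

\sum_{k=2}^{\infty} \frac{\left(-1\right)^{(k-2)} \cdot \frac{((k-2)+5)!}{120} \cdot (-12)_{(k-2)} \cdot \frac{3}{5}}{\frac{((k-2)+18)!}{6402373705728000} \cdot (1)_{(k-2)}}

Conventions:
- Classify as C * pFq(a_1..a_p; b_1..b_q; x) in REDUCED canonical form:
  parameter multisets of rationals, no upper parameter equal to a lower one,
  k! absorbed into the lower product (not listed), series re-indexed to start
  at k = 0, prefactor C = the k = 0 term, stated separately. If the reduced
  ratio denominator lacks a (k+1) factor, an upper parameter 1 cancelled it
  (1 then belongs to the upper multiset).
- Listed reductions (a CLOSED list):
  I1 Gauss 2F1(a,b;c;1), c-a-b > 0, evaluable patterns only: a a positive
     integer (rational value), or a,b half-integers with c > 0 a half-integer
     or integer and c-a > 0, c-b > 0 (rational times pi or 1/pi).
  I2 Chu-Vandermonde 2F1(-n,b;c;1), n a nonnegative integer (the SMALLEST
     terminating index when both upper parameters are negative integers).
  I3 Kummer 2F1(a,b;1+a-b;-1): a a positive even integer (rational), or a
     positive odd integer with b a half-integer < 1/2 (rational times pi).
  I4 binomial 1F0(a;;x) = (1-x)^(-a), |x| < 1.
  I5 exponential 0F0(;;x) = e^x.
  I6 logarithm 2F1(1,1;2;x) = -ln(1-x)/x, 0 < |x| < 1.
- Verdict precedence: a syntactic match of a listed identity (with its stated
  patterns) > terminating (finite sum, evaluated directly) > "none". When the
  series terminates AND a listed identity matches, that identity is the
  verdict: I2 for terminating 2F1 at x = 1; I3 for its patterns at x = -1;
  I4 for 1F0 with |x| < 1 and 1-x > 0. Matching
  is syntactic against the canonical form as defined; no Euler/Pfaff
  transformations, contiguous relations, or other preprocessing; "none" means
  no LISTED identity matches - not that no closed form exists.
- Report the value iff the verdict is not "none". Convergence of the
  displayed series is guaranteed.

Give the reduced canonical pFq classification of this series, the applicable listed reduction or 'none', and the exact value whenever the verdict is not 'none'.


Canonical form: C = \frac{3}{5} times 2F1 with upper {-12, 6}, lower {19}, x = -1. Verdict: the Kummer evaluation I3 matches (x = -1; c = 19 equals 1+a-b for upper {-12, 6}: listed pattern). Hence: \frac{612}{25}.

Key step: from the first term \frac{3}{5}: (1)_k (prefactor 3/5) is k! itself.
Term ratio: r(k) = -1 * (k-12) (k+6) / [(k+19) (k+1)] ; factor over Q: parameters, x = -1, and C = \frac{3}{5}.
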